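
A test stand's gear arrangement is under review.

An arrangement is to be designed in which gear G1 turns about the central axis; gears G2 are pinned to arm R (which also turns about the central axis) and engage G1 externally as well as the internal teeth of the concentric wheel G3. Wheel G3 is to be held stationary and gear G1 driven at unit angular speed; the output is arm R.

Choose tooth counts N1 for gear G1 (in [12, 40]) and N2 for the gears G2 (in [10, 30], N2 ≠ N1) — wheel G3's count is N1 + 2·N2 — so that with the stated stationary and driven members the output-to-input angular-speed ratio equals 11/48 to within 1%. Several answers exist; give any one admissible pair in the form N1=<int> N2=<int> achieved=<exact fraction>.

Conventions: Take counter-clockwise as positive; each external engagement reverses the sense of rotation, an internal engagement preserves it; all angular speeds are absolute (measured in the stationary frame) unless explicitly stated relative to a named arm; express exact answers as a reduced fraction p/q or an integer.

planetary set to be sized for 11/48 (Willis relation)
Willis with ω_ring = 0: ω_arm/ω_sun = N1/(N1+N3); set equal to 11/48  ⇒  N3/N1 = 1/(11/48) − 1 = 37/11
N3 = N1 + 2·N2  ⇒  N2/N1 = (N3/N1 − 1)/2 = (37/11 − 1)/2 = 13/11
smallest multiple with N1 ≥ 12 and N2 ≥ 10: k = 2  ⇒  N1 = 2·11 = 22, N2 = 2·13 = 26 (N1 ≤ 40, N2 ≤ 30, N2 ≠ N1 ✓), N3 = 22 + 2·26 = 74
check: N1/(N1+N3) with N1 = 22, N3 = 74 gives 11/48; |achieved − target| = 0 ≤ 11/4800 ✓

N1=22 N2=26 achieved=11/48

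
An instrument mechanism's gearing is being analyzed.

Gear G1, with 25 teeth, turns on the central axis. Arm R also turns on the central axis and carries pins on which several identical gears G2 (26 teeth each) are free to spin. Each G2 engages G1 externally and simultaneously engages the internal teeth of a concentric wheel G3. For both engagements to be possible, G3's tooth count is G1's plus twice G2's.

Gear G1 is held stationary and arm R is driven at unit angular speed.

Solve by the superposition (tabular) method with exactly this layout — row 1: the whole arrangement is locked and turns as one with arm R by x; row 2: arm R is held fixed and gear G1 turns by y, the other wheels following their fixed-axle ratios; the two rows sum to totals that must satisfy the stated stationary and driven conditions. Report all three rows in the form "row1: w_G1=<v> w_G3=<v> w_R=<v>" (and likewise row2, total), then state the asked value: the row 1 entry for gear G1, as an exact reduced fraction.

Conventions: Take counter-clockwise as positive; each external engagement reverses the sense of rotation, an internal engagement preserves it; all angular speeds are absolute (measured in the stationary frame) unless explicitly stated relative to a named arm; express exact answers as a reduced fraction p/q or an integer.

row1: w_G1=1 w_G3=1 w_R=1
row2: w_G1=-1 w_G3=25/77 w_R=0
total: w_G1=0 w_G3=102/77 w_R=1
asked value: 1

topology: planetary set — G1 25T / G2 26T / G3 77T, arm = carrier (Willis)
row 1 — lock + rotate with arm: ω_sun = ω_ring = ω_arm = x
row 2 (arm held, sun turns y): ω_ring = −(25/77)·y, ω_arm = 0
boundary: total ω_sun = x + y = 0 and total ω_arm = x = 1  ⇒  y = -1, x = 1
row 2 ring = −(25/77)·(-1) = 25/77
totals (row 1 + row 2): sun 1 + (-1) = 0, ring 1 + 25/77 = 102/77, arm 1 + 0 = 1
asked cell (row1, sun) = 1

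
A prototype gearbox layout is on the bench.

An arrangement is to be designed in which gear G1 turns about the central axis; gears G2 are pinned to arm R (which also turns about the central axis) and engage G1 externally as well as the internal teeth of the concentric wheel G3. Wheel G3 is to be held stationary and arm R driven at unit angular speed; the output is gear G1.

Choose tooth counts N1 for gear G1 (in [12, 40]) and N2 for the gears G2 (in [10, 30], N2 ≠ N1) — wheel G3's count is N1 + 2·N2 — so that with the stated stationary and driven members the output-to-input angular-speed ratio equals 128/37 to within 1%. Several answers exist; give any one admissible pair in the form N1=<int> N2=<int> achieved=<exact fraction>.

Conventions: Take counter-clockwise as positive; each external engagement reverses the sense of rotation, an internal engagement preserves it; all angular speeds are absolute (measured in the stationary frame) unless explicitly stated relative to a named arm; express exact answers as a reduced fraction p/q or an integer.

N1=37 N2=27 achieved=128/37

design class (target 128/37): planetary set
Willis with ω_ring = 0: ω_sun/ω_arm = (N1+N3)/N1; set equal to 128/37  ⇒  N3/N1 = 128/37 − 1 = 91/37
N3 = N1 + 2·N2  ⇒  N2/N1 = (N3/N1 − 1)/2 = (91/37 − 1)/2 = 27/37
smallest multiple with N1 ≥ 12 and N2 ≥ 10: k = 1  ⇒  N1 = 1·37 = 37, N2 = 1·27 = 27 (N1 ≤ 40, N2 ≤ 30, N2 ≠ N1 ✓), N3 = 37 + 2·27 = 91
check: (N1+N3)/N1 with N1 = 37, N3 = 91 gives 128/37; |achieved − target| = 0 ≤ 32/925 ✓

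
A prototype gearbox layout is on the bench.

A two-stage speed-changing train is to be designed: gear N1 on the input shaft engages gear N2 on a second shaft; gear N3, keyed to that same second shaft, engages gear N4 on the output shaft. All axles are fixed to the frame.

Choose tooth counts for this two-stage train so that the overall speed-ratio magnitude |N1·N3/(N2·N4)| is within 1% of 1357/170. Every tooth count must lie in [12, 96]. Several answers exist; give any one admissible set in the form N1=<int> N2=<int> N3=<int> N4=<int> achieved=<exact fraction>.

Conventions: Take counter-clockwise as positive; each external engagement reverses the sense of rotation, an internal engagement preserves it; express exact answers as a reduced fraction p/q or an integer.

N1=46 N2=17 N3=59 N4=20 achieved=1357/170

2-stage fixed-axis compound train for ratio 1357/170
target = 1357/170 in lowest terms: an exact hit needs N1·N3 = k·1357 and N2·N4 = k·170 for one integer k, every count in [12, 96]; additionally prefer no 1:1 stage (N1 ≠ N2, N3 ≠ N4)
k = 1: no 1:1-free in-range split of k·1357 and k·170 into factor pairs; take k = 2
k = 2: N1·N3 = 2714 = 46·59, N2·N4 = 340 = 17·20
achieved = 46·59/(17·20) = 1357/170; |achieved − target| = 0 ≤ 1357/17000 ✓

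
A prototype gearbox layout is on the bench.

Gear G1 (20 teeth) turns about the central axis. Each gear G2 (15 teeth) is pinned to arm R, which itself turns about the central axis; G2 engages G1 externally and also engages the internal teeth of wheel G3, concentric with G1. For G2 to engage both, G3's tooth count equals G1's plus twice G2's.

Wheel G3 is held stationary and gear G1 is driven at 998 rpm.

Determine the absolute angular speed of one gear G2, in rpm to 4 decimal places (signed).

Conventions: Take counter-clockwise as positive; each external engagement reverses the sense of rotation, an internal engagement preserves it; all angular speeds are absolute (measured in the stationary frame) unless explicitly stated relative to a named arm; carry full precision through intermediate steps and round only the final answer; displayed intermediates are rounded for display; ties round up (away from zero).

-665.3333 rpm

class = planetary set [G3 = 20+2·15 = 50; Willis about the carrier]
normalise by the input: solve with ω_sun = 1, then scale by 998 rpm
ring teeth: 20 + 2·15 = 50
20(ω_sun−ω_arm) = −50(ω_ring−ω_arm),  ω_ring = 0, ω_sun = 1
20(1−ω_arm) = −50(0−ω_arm)  ⇒  70·ω_arm = 20  ⇒  ω_arm = 2/7
sun–planet mesh: 20·(1−2/7) = −15·(ω_p−ω_arm)  ⇒  ω_p−ω_arm = -20/21
ω_p = 2/7 − 20/21 = -2/3
scale: ω_p = -2/3 × 998 rpm = -665.3333 rpm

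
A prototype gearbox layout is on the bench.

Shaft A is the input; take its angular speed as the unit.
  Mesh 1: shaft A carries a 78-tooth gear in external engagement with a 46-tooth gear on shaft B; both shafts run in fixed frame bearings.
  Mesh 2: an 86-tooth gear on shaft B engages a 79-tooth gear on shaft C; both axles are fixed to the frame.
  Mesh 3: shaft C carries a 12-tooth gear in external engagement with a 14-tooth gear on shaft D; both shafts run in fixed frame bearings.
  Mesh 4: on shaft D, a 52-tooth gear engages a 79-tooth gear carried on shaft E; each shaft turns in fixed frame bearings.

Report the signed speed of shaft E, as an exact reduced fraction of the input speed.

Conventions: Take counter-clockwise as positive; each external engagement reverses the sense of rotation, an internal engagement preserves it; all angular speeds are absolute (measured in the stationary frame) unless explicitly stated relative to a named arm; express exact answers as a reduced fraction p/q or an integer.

1046448/1004801

4-mesh fixed-axis compound train (all bearings frame-fixed)
mesh 1 [78T→46T]: |ω|/ω_in = 1×78/46 = 39/23, sense flips to −
mesh 2 [86T→79T]: |ω|/ω_in = (39/23)×86/79 = 3354/1817, sense flips to +
mesh 3 [12T→14T]: |ω|/ω_in = (3354/1817)×12/14 = 20124/12719, sense flips to −
mesh 4 [52T→79T]: |ω|/ω_in = (20124/12719)×52/79 = 1046448/1004801, sense flips to +
signed output speed (× input speed) = 1046448/1004801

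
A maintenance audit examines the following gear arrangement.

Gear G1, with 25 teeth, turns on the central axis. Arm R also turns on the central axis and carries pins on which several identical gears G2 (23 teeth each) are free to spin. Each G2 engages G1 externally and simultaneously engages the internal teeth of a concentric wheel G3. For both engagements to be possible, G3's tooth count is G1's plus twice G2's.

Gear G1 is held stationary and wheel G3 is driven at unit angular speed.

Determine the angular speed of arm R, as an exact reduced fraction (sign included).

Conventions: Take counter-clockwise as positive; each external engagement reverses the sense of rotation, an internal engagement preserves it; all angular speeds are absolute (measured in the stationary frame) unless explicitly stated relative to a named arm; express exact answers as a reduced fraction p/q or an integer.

class = planetary set [G3 = 25+2·23 = 71; Willis about the carrier]
ring teeth: 25 + 2·23 = 71
25(ω_sun−ω_arm) = −71(ω_ring−ω_arm),  ω_sun = 0, ω_ring = 1
25(0−ω_arm) = −71(1−ω_arm)  ⇒  96·ω_arm = 71  ⇒  ω_arm = 71/96
exact speed ratio = 71/96

71/96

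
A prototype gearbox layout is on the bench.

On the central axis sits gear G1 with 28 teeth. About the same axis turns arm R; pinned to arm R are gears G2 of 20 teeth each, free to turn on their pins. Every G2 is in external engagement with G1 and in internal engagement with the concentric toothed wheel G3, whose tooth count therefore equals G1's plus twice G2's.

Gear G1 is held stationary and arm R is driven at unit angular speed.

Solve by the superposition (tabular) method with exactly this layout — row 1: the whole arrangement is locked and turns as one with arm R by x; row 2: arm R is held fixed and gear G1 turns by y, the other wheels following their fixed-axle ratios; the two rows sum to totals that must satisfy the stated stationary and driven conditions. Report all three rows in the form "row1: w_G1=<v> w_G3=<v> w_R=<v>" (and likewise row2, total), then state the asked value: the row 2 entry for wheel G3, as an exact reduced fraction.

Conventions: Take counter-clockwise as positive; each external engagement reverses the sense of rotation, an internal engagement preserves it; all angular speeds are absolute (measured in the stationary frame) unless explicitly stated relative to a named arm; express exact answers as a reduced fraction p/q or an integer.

planetary set (28T centre, 20T on arm, 68T internal) — Willis relation
row 1: whole set turns with the arm by x
superposition row 2 [arm held]: sun y, ring −(28/68)·y, arm 0
boundary: total ω_sun = x + y = 0 and total ω_arm = x = 1  ⇒  y = -1, x = 1
row 2 ring = −(28/68)·(-1) = 7/17
totals (row 1 + row 2): sun 1 + (-1) = 0, ring 1 + 7/17 = 24/17, arm 1 + 0 = 1
asked cell (row2, ring) = 7/17

row1: w_G1=1 w_G3=1 w_R=1
row2: w_G1=-1 w_G3=7/17 w_R=0
total: w_G1=0 w_G3=24/17 w_R=1
asked value: 7/17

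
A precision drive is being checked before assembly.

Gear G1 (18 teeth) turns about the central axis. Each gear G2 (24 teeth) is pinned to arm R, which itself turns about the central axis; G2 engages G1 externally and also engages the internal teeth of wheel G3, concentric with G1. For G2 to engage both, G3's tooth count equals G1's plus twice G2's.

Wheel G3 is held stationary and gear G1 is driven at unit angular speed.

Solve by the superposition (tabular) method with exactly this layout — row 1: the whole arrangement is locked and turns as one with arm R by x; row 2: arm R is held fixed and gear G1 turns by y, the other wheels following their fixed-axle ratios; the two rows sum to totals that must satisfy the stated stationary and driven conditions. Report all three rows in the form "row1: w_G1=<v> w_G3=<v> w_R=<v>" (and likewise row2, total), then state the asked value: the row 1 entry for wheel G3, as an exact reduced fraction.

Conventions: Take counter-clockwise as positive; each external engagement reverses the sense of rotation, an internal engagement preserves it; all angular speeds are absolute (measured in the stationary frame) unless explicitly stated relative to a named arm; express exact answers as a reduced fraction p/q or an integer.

topology: planetary set — G1 18T / G2 24T / G3 66T, arm = carrier (Willis)
row 1 (train locked, turned with arm): all members turn x
superposition row 2 [arm held]: sun y, ring −(18/66)·y, arm 0
boundary: total ω_ring = x − (18/66)·y = 0 and total ω_sun = x + y = 1  ⇒  y = 11/14, x = 3/14
row 2 ring = −(18/66)·11/14 = -3/14
totals (row 1 + row 2): sun 3/14 + 11/14 = 1, ring 3/14 + (-3/14) = 0, arm 3/14 + 0 = 3/14
asked cell (row1, ring) = 3/14

row1: w_G1=3/14 w_G3=3/14 w_R=3/14
row2: w_G1=11/14 w_G3=-3/14 w_R=0
total: w_G1=1 w_G3=0 w_R=3/14
asked value: 3/14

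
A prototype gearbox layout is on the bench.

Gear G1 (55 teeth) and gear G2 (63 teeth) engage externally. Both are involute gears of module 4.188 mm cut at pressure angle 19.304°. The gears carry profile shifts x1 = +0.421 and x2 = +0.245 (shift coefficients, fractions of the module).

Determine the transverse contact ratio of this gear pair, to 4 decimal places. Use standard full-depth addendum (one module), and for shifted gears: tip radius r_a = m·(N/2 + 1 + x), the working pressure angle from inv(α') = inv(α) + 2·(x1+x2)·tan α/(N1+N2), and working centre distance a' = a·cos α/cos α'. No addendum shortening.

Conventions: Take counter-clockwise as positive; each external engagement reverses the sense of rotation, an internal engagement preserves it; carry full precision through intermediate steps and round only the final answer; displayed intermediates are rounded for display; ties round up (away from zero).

class = single-mesh tooth geometry [involute pair 55T × 63T, m = 4.188]
base radii: r_b1 = 108.694898, r_b2 = 124.505065
tip radii: r_a1 = 121.121148, r_a2 = 137.136060
inv(α') = inv(19.304°) + 2·(+0.421+0.245)·tan α/(55+63) = 0.01730897  ⇒  α' = 20.98602°
a' = a·cos α / cos α' = 247.0920·cos 19.304°/cos 20.98602° = 249.767590
action lengths: √(r_a1²−r_b1²) = 53.439233, √(r_a2²−r_b2²) = 57.487284
base pitch p_b = π·m·cos α = 12.417276
CR = (53.439233 + 57.487284 − 249.767590·sin 20.98602°)/12.417276 = 1.729422
contact ratio ≈ 1.7294

1.7294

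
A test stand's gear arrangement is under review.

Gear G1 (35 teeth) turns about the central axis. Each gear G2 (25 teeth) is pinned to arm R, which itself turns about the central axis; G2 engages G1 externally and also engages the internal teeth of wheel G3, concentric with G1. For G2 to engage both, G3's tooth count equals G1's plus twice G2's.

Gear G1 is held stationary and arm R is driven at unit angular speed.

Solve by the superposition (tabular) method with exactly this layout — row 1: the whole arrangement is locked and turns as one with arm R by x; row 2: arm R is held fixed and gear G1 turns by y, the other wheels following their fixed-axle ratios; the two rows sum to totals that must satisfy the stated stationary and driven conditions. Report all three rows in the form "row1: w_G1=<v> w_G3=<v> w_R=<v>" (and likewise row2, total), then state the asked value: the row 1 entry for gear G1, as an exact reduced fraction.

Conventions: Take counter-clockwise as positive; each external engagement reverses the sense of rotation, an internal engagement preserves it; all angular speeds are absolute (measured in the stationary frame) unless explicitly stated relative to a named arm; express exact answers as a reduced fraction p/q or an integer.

planetary set (35T centre, 25T on arm, 85T internal) — Willis relation
row 1: whole set turns with the arm by x
superposition row 2 [arm held]: sun y, ring −(35/85)·y, arm 0
boundary: total ω_sun = x + y = 0 and total ω_arm = x = 1  ⇒  y = -1, x = 1
row 2 ring = −(35/85)·(-1) = 7/17
totals (row 1 + row 2): sun 1 + (-1) = 0, ring 1 + 7/17 = 24/17, arm 1 + 0 = 1
asked cell (row1, sun) = 1

row1: w_G1=1 w_G3=1 w_R=1
row2: w_G1=-1 w_G3=7/17 w_R=0
total: w_G1=0 w_G3=24/17 w_R=1
asked value: 1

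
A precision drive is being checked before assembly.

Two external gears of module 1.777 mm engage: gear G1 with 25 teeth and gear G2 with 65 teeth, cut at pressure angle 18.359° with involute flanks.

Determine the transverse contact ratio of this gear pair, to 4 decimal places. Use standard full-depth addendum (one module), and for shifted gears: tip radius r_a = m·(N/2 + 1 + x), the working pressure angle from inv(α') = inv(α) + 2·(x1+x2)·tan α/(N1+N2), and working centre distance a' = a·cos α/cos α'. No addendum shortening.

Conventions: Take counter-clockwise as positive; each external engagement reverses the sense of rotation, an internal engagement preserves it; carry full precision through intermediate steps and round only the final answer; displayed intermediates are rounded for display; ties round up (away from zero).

recognized (one external pair, fixed centres): single-mesh tooth geometry, m = 1.777, N1 = 25, N2 = 65
base radii: r_b1 = 21.081920, r_b2 = 54.812993
tip radii: r_a1 = 23.989500, r_a2 = 59.529500
no profile shift: α' = α, a' = a
action lengths: √(r_a1²−r_b1²) = 11.447653, √(r_a2²−r_b2²) = 23.222774
base pitch p_b = π·m·cos α = 5.298464
CR = (11.447653 + 23.222774 − 79.965000·sin 18.35900°)/5.298464 = 1.789925
contact ratio ≈ 1.7899

1.7899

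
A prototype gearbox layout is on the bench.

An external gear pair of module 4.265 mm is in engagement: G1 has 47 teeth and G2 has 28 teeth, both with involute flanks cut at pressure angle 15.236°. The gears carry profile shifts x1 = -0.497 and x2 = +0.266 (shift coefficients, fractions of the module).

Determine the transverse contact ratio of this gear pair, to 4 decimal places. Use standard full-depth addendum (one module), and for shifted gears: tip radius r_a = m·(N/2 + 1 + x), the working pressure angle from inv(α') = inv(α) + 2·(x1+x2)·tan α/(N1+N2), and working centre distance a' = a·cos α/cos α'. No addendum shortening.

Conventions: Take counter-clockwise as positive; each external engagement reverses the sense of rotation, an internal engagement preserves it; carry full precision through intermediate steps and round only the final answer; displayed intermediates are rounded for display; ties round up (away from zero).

2.0119

recognized (one external pair, fixed centres): single-mesh tooth geometry, m = 4.265, N1 = 47, N2 = 28
base radii: r_b1 = 96.704660, r_b2 = 57.611287
tip radii: r_a1 = 102.372795, r_a2 = 65.109490
inv(α') = inv(15.236°) + 2·(-0.497+0.266)·tan α/(47+28) = 0.00477264  ⇒  α' = 13.80429°
a' = a·cos α / cos α' = 159.9375·cos 15.236°/cos 13.80429° = 158.905717
action lengths: √(r_a1²−r_b1²) = 33.591633, √(r_a2²−r_b2²) = 30.334556
base pitch p_b = π·m·cos α = 12.927943
CR = (33.591633 + 30.334556 − 158.905717·sin 13.80429°)/12.927943 = 2.011944
contact ratio ≈ 2.0119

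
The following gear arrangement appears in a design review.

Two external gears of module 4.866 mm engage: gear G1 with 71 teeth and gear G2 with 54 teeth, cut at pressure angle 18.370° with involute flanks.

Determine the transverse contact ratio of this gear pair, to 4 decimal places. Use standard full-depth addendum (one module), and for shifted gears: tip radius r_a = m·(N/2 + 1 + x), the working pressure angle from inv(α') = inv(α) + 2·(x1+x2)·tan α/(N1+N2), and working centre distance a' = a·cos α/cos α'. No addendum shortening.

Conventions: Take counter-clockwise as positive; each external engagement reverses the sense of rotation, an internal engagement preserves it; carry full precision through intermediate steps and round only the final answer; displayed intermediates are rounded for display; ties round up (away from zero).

1.8890

single-mesh involute tooth geometry (71T engaging 54T at module 4.866)
base radii: r_b1 = 163.940216, r_b2 = 124.686925
tip radii: r_a1 = 177.609000, r_a2 = 136.248000
no profile shift: α' = α, a' = a
action lengths: √(r_a1²−r_b1²) = 68.326879, √(r_a2²−r_b2²) = 54.924386
base pitch p_b = π·m·cos α = 14.507983
CR = (68.326879 + 54.924386 − 304.125000·sin 18.37000°)/14.507983 = 1.889002
contact ratio ≈ 1.8890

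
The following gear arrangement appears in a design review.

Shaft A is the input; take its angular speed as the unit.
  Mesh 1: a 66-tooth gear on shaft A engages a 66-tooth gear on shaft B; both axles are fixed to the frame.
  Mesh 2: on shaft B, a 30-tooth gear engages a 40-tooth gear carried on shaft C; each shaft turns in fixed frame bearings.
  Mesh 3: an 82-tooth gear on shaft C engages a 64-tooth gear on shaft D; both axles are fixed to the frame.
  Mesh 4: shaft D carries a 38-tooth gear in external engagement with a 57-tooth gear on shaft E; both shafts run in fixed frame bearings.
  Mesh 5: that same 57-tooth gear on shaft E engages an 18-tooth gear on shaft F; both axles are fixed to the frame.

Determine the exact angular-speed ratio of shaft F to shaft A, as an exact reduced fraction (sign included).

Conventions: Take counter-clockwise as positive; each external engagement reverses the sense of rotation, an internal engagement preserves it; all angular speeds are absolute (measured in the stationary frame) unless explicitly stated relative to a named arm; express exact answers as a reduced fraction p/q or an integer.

class = fixed-axis compound train [5 meshes; 5 ratios multiply, 5 sense flips]
mesh 1 [66T→66T]: running ratio 1, sense −
mesh 2 [30T→40T]: running ratio 3/4, sense +
mesh 3 [82T→64T]: running ratio 123/128, sense −
mesh 4 [38T→57T]: running ratio 41/64, sense +
mesh 5 [57T→18T]: running ratio 779/384, sense −
ω_out/ω_in = -779/384

-779/384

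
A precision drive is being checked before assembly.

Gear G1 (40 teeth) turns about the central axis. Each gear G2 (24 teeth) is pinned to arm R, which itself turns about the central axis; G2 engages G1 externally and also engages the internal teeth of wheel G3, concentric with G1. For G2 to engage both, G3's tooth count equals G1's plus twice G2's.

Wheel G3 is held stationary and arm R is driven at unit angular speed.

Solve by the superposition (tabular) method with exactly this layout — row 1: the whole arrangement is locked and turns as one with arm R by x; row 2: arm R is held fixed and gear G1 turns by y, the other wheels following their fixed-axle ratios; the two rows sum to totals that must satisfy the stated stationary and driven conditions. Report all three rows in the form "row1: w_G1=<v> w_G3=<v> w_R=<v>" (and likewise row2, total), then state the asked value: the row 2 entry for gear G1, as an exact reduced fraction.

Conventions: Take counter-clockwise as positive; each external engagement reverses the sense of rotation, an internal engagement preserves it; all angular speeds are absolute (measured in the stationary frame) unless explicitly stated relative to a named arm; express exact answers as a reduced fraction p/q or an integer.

row1: w_G1=1 w_G3=1 w_R=1
row2: w_G1=11/5 w_G3=-1 w_R=0
total: w_G1=16/5 w_G3=0 w_R=1
asked value: 11/5

recognized (axles ride arm R): planetary set, 40/24/88 teeth
superposition row 1 [locked train]: every member turns x
row 2: sun turns y, ring = −(40/88)·y, arm 0
boundary: total ω_ring = x − (40/88)·y = 0 and total ω_arm = x = 1  ⇒  y = 11/5, x = 1
row 2 ring = −(40/88)·11/5 = -1
totals (row 1 + row 2): sun 1 + 11/5 = 16/5, ring 1 + (-1) = 0, arm 1 + 0 = 1
asked cell (row2, sun) = 11/5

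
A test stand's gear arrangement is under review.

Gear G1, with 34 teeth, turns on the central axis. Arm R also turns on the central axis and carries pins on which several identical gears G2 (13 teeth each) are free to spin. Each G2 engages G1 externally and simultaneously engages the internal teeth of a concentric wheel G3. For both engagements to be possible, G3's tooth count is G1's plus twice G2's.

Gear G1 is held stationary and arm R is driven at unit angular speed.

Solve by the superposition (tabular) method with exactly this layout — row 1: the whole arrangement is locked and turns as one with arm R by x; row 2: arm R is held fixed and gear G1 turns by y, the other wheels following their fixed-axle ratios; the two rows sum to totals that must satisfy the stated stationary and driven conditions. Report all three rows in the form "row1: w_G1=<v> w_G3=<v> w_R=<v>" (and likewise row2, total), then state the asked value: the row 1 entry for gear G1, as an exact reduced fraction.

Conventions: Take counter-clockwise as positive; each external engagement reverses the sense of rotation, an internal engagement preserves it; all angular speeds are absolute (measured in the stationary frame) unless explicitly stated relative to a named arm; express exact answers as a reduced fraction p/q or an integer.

row1: w_G1=1 w_G3=1 w_R=1
row2: w_G1=-1 w_G3=17/30 w_R=0
total: w_G1=0 w_G3=47/30 w_R=1
asked value: 1

topology: planetary set — G1 34T / G2 13T / G3 60T, arm = carrier (Willis)
row 1 — lock + rotate with arm: ω_sun = ω_ring = ω_arm = x
row 2 — arm fixed, fixed-axis ratios: sun y, ring −(34/60)·y, arm 0
boundary: total ω_sun = x + y = 0 and total ω_arm = x = 1  ⇒  y = -1, x = 1
row 2 ring = −(34/60)·(-1) = 17/30
totals (row 1 + row 2): sun 1 + (-1) = 0, ring 1 + 17/30 = 47/30, arm 1 + 0 = 1
asked cell (row1, sun) = 1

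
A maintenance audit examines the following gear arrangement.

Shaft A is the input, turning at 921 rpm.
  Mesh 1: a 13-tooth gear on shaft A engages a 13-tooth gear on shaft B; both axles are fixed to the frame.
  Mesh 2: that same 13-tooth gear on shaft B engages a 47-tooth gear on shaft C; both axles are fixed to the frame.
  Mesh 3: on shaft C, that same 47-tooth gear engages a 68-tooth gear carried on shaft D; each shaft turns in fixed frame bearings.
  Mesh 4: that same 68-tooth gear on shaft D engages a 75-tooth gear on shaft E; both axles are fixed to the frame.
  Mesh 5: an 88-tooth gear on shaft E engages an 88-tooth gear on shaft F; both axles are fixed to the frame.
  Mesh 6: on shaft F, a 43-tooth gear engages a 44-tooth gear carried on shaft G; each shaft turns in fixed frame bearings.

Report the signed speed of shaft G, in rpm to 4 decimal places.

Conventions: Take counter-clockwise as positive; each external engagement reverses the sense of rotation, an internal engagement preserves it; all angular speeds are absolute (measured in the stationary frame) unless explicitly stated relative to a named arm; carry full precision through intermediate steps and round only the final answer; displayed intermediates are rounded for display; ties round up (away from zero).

6-mesh fixed-axis compound train (all bearings frame-fixed)
mesh 1 [13T→13T]: ω = 921.0000×13/13 = 921.0000 rpm, sense flips to −
mesh 2 [13T→47T]: ω = 921.0000×13/47 = 254.7447 rpm, sense flips to +
mesh 3 [47T→68T]: ω = 254.7447×47/68 = 176.0735 rpm, sense flips to −
mesh 4 [68T→75T]: ω = 176.0735×68/75 = 159.6400 rpm, sense flips to +
mesh 5 [88T→88T]: ω = 159.6400×88/88 = 159.6400 rpm, sense flips to −
mesh 6 [43T→44T]: ω = 159.6400×43/44 = 156.0118 rpm, sense flips to +
signed output speed = +156.0118 rpm

+156.0118 rpm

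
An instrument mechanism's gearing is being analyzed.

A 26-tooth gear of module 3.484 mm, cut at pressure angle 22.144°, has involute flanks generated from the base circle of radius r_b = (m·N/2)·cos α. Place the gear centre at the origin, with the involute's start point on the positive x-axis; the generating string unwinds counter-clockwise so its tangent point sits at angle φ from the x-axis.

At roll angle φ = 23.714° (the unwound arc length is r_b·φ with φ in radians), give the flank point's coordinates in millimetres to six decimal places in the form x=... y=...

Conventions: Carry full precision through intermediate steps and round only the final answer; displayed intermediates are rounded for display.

x=45.391996 y=0.974568

topology: single-mesh involute geometry — m = 3.484, N = 26
pitch radius r_p = m·N/2 = 3.484·26/2 = 45.292000
base radius r_b = r_p·cos α = 45.292000·cos 22.144° = 41.951237
roll angle φ = 23.714° = 0.41388738 rad
x = r_b·(cos φ + φ·sin φ) = 45.391996
y = r_b·(sin φ − φ·cos φ) = 0.974568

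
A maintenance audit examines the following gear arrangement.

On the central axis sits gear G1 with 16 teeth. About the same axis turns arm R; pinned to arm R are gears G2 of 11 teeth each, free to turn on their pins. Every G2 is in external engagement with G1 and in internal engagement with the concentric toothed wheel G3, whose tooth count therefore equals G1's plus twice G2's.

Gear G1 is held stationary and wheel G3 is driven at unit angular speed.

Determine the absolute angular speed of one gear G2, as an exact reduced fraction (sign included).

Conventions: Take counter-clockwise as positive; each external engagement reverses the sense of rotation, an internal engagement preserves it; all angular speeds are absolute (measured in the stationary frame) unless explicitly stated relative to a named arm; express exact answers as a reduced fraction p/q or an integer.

19/11

planetary set (16T centre, 11T on arm, 38T internal) — Willis relation
ring teeth: 16 + 2·11 = 38
16(ω_sun−ω_arm) = −38(ω_ring−ω_arm),  ω_sun = 0, ω_ring = 1
16(0−ω_arm) = −38(1−ω_arm)  ⇒  54·ω_arm = 38  ⇒  ω_arm = 19/27
sun–planet mesh: 16·(0−19/27) = −11·(ω_p−ω_arm)  ⇒  ω_p−ω_arm = 304/297
ω_p = 19/27 + 304/297 = 19/11
exact speed ratio = 19/11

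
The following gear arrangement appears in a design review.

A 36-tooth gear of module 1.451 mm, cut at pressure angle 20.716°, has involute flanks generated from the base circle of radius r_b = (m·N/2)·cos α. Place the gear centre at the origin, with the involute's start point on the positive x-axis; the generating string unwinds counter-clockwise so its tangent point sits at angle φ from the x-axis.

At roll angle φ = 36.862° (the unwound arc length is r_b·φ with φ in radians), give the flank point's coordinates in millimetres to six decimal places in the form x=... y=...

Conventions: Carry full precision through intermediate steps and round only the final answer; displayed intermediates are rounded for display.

x=28.973933 y=2.080059

recognized (one wheel, involute flank): single-mesh tooth geometry, m = 1.451, N = 36
pitch radius r_p = m·N/2 = 1.451·36/2 = 26.118000
base radius r_b = r_p·cos α = 26.118000·cos 20.716° = 24.429348
roll angle φ = 36.862° = 0.64336327 rad
x = r_b·(cos φ + φ·sin φ) = 28.973933
y = r_b·(sin φ − φ·cos φ) = 2.080059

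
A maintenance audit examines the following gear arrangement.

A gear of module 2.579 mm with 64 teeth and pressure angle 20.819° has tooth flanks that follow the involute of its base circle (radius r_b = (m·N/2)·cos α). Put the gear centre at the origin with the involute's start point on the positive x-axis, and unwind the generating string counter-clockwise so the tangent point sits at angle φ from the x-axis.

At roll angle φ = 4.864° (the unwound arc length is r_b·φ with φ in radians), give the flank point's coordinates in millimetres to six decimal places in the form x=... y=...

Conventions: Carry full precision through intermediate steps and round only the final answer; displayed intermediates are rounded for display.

single-mesh involute tooth geometry (64T wheel at module 2.579)
pitch radius r_p = m·N/2 = 2.579·64/2 = 82.528000
base radius r_b = r_p·cos α = 82.528000·cos 20.819° = 77.139571
roll angle φ = 4.864° = 0.08489281 rad
x = r_b·(cos φ + φ·sin φ) = 77.417035
y = r_b·(sin φ − φ·cos φ) = 0.015720

x=77.417035 y=0.015720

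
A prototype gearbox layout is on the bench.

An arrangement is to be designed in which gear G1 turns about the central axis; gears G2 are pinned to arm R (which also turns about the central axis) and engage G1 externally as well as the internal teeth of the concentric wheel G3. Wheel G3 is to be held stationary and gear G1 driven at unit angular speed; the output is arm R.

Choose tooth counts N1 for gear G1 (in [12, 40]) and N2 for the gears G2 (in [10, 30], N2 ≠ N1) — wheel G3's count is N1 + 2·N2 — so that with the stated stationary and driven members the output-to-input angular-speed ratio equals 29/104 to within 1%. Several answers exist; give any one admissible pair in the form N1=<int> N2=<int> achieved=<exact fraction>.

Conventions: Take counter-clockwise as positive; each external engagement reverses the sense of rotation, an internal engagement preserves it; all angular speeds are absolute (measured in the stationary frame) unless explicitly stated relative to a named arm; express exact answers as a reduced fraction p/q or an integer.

design class (target 29/104): planetary set
Willis with ω_ring = 0: ω_arm/ω_sun = N1/(N1+N3); set equal to 29/104  ⇒  N3/N1 = 1/(29/104) − 1 = 75/29
N3 = N1 + 2·N2  ⇒  N2/N1 = (N3/N1 − 1)/2 = (75/29 − 1)/2 = 23/29
smallest multiple with N1 ≥ 12 and N2 ≥ 10: k = 1  ⇒  N1 = 1·29 = 29, N2 = 1·23 = 23 (N1 ≤ 40, N2 ≤ 30, N2 ≠ N1 ✓), N3 = 29 + 2·23 = 75
check: N1/(N1+N3) with N1 = 29, N3 = 75 gives 29/104; |achieved − target| = 0 ≤ 29/10400 ✓

N1=29 N2=23 achieved=29/104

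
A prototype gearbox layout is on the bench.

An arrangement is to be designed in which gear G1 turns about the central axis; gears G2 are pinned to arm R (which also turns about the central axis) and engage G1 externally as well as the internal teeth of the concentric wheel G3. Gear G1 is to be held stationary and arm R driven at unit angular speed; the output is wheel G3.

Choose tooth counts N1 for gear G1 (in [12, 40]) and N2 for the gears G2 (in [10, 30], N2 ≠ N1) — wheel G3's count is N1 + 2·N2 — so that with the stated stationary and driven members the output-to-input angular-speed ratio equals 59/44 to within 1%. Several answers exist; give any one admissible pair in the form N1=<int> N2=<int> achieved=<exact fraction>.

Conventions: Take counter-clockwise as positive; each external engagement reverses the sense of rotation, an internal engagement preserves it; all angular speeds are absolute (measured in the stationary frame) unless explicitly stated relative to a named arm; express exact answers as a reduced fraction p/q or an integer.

N1=30 N2=29 achieved=59/44

topology: planetary set — design target 59/44, arm = carrier (Willis)
Willis with ω_sun = 0: ω_ring/ω_arm = (N1+N3)/N3; set equal to 59/44  ⇒  N3/N1 = 1/(59/44 − 1) = 44/15
N3 = N1 + 2·N2  ⇒  N2/N1 = (N3/N1 − 1)/2 = (44/15 − 1)/2 = 29/30
smallest multiple with N1 ≥ 12 and N2 ≥ 10: k = 1  ⇒  N1 = 1·30 = 30, N2 = 1·29 = 29 (N1 ≤ 40, N2 ≤ 30, N2 ≠ N1 ✓), N3 = 30 + 2·29 = 88
check: (N1+N3)/N3 with N1 = 30, N3 = 88 gives 59/44; |achieved − target| = 0 ≤ 59/4400 ✓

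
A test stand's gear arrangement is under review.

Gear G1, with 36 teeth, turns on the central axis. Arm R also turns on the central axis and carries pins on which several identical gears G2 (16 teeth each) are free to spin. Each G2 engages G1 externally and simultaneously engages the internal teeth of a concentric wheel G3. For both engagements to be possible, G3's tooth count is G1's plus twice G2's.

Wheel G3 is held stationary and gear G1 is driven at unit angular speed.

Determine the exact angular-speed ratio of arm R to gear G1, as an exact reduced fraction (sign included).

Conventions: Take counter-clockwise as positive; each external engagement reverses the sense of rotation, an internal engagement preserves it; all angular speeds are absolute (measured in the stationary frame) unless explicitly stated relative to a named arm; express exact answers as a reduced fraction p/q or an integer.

planetary set (36T centre, 16T on arm, 68T internal) — Willis relation
ring teeth: 36 + 2·16 = 68
36(ω_sun−ω_arm) = −68(ω_ring−ω_arm),  ω_ring = 0, ω_sun = 1
36(1−ω_arm) = −68(0−ω_arm)  ⇒  104·ω_arm = 36  ⇒  ω_arm = 9/26
ω_out/ω_in = 9/26

9/26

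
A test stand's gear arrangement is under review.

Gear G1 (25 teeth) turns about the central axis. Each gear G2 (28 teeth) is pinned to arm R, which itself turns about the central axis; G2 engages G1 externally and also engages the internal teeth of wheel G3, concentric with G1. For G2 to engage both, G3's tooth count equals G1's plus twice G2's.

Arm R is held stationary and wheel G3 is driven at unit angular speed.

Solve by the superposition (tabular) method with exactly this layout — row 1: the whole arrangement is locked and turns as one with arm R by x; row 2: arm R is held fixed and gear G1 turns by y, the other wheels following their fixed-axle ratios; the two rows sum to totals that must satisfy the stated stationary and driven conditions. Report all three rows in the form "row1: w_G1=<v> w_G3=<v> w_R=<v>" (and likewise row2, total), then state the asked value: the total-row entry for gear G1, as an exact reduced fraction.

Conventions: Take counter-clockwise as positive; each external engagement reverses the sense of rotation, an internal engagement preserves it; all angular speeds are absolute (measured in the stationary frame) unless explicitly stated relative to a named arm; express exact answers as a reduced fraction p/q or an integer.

row1: w_G1=0 w_G3=0 w_R=0
row2: w_G1=-81/25 w_G3=1 w_R=0
total: w_G1=-81/25 w_G3=1 w_R=0
asked value: -81/25

class = planetary set [G3 = 25+2·28 = 81; Willis about the carrier]
row 1 — lock + rotate with arm: ω_sun = ω_ring = ω_arm = x
row 2: sun turns y, ring = −(25/81)·y, arm 0
boundary: total ω_arm = x = 0 and total ω_ring = x − (25/81)·y = 1  ⇒  y = -81/25, x = 0
row 2 ring = −(25/81)·(-81/25) = 1
totals (row 1 + row 2): sun 0 + (-81/25) = -81/25, ring 0 + 1 = 1, arm 0 + 0 = 0
asked cell (total, sun) = -81/25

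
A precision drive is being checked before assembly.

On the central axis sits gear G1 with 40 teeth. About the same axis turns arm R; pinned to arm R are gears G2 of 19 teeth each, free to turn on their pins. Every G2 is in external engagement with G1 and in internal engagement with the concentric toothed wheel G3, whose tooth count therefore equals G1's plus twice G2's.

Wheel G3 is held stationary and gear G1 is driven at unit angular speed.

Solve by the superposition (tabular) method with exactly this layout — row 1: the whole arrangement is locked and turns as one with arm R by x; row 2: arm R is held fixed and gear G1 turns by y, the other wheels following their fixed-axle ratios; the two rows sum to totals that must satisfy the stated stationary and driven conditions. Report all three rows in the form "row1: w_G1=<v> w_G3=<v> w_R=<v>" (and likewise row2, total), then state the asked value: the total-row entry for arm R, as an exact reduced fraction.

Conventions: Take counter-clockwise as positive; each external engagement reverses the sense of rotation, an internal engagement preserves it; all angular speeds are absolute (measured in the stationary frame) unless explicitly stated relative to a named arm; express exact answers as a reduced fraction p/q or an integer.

class = planetary set [G3 = 40+2·19 = 78; Willis about the carrier]
row 1: whole set turns with the arm by x
row 2 (arm held, sun turns y): ω_ring = −(40/78)·y, ω_arm = 0
boundary: total ω_ring = x − (40/78)·y = 0 and total ω_sun = x + y = 1  ⇒  y = 39/59, x = 20/59
row 2 ring = −(40/78)·39/59 = -20/59
totals (row 1 + row 2): sun 20/59 + 39/59 = 1, ring 20/59 + (-20/59) = 0, arm 20/59 + 0 = 20/59
asked cell (total, arm) = 20/59

row1: w_G1=20/59 w_G3=20/59 w_R=20/59
row2: w_G1=39/59 w_G3=-20/59 w_R=0
total: w_G1=1 w_G3=0 w_R=20/59
asked value: 20/59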